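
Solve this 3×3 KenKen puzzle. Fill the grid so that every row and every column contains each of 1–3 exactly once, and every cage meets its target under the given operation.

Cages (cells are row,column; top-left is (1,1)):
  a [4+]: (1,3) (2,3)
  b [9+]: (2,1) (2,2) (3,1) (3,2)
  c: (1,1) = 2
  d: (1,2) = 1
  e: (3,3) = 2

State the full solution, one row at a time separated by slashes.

2 1 3 / 3 2 1 / 1 3 2

Cage c is a single given cell, which forces (1,1) = 2.
D is a freebie; hence (1,2) = 1.
Row 1 now contains 1, so (1,3) = 3.
Column 3 now contains 3, which forces (2,3) = 1.
Cage e is a single given cell; hence (3,3) = 2.
Row 2 now contains 1, which forces (2,1) = 3.
The 4 cells of cage b must have sum 9, so (2,2) = 2.
Cage b has sum 9, which forces (3,1) = 1.
2 is placed in row 3, so (3,2) = 3.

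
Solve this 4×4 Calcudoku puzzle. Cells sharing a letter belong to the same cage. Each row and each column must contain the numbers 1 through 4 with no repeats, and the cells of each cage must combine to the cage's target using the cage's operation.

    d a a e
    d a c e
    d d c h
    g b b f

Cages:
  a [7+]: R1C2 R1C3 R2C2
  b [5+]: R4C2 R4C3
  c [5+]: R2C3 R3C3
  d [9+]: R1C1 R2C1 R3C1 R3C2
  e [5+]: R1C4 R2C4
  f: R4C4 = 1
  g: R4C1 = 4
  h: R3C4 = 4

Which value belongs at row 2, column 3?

4

H is a freebie, which forces R3C4 = 4.
Cage g is given, leaving R4C1 = 4.
Cage f is given, leaving R4C4 = 1.
The 4 cells of cage d must have sum 9; hence R3C2 = 3.
3 is placed in column 2; hence R4C2 = 2.
2 is placed in row 4, leaving R4C3 = 3.
Cage a needs sum 7, leaving R1C3 = 2.
Row 1 already has 2; hence R1C4 = 3.
The two cells of cage c must have sum 5, which forces R2C3 = 4.
Column 4 now contains 3; hence R2C4 = 2.
Cage c needs two cells with sum 5; hence R3C3 = 1.
3 is placed in row 1, so R1C1 = 1.
Cage a has sum 7, leaving R1C2 = 4.
The 4 cells of cage d must have sum 9, so R2C1 = 3.
4 is placed in row 2; hence R2C2 = 1.
1 is placed in row 3, which forces R3C1 = 2.
Filled in: 1 4 2 3 / 3 1 4 2 / 2 3 1 4 / 4 2 3 1.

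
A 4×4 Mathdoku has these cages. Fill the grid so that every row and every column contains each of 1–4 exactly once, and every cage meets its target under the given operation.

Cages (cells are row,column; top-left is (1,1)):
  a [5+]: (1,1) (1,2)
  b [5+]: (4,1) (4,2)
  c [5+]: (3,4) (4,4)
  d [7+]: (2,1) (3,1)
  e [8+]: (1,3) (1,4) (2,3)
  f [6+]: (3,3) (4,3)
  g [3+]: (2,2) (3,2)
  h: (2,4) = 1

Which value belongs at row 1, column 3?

1

Cage h is given, leaving (2,4) = 1.
Row 2 already has 1, which forces (2,2) = 2.
The two cells of cage g must have sum 3, which forces (3,2) = 1.
The only place for 1 in row 4 is (4,1).
1 is placed in column 1, leaving (1,1) = 2.
Cage a needs two cells with sum 5, leaving (1,2) = 3.
Row 1 now contains 2; hence (1,3) = 1.
3 is placed in row 1; hence (1,4) = 4.
Cage b's pair has sum 5, leaving (4,2) = 4.
4 is placed in row 4, so (4,3) = 2.
2 is placed in row 4, so (4,4) = 3.
Cage e has sum 8, which forces (2,3) = 3.
Column 3 already has 2; hence (3,3) = 4.
3 is placed in column 4, leaving (3,4) = 2.
3 is placed in row 2; hence (2,1) = 4.
Row 3 now contains 4, so (3,1) = 3.
Completed grid: 2 3 1 4 / 4 2 3 1 / 3 1 4 2 / 1 4 2 3.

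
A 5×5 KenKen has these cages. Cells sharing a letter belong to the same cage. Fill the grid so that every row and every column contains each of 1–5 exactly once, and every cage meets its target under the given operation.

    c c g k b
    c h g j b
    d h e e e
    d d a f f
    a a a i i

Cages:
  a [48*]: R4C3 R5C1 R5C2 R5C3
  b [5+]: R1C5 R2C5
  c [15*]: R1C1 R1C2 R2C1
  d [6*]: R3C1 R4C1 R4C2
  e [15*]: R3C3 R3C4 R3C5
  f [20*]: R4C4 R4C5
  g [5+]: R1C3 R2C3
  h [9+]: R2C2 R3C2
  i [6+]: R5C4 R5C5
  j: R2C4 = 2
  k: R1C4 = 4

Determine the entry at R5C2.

2

Cage k is a single given cell; hence R1C4 = 4.
J is a freebie, so R2C4 = 2.
Column 4 now contains 4, so R4C4 = 5.
5 is placed in row 4, so R4C5 = 4.
Column 4 already has 5, which forces R5C4 = 1.
The two cells of cage b must have sum 5; hence R1C5 = 2.
Cage b needs two cells with sum 5; hence R2C5 = 3.
1 is placed in column 4, leaving R3C4 = 3.
4 is placed in row 4; hence R4C3 = 2.
Cage i's pair has sum 6, so R5C5 = 5.
Row 1 now contains 2, leaving R1C3 = 1.
3 is placed in row 2, which forces R2C3 = 4.
Cage d needs product 6, leaving R3C1 = 2.
The 3 cells of cage e must have product 15; hence R3C3 = 5.
5 is placed in column 5, leaving R3C5 = 1.
Column 3 now contains 4; hence R5C3 = 3.
The 3 cells of cage c must have product 15, which forces R2C1 = 1.
Row 2 now contains 4; hence R2C2 = 5.
Row 3 now contains 5, so R3C2 = 4.
Column 1 now contains 1, so R4C1 = 3.
Row 4 already has 3, leaving R4C2 = 1.
Row 5 already has 3, leaving R5C1 = 4.
Cage a has product 48, which forces R5C2 = 2.
Column 1 already has 3, so R1C1 = 5.
Column 2 already has 5; hence R1C2 = 3.
Completed grid: 5 3 1 4 2 / 1 5 4 2 3 / 2 4 5 3 1 / 3 1 2 5 4 / 4 2 3 1 5.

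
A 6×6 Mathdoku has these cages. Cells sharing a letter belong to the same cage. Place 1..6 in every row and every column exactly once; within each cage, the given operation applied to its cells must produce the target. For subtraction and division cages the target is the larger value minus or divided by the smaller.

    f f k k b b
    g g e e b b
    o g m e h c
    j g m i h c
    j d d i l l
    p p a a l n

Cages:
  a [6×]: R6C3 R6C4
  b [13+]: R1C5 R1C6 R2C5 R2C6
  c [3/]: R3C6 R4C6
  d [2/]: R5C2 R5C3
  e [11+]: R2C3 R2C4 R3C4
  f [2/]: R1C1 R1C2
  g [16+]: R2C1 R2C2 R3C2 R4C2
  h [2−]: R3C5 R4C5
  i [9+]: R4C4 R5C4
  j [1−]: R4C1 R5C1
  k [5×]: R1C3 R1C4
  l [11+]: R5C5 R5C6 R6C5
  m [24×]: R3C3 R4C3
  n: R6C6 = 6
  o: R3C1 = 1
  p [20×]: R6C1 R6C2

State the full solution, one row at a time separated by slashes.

Cage o is a single given cell, which forces R3C1 = 1.
Cage n is given, leaving R6C6 = 6.
Cage c needs two cells with quotient 3, so R3C6 = 3.
Cage c needs two cells with quotient 3; hence R4C6 = 1.
In row 6, 1 can only go at R6C5, so R6C5 = 1.
The 3 cells of cage l must have sum 11, leaving R5C5 = 6.
The 3 cells of cage l must have sum 11, which forces R5C6 = 4.
In row 4, 5 can only go at R4C2, so R4C2 = 5.
Cage p needs two cells with product 20, so R6C1 = 5.
Column 2 now contains 5, so R6C2 = 4.
Row 5 needs a 5, and only R5C4 is open for it.
Cage k's pair has product 5, leaving R1C3 = 5.
5 is placed in column 4, leaving R1C4 = 1.
Row 1 now contains 5, leaving R1C6 = 2.
Column 6 already has 2, which forces R2C6 = 5.
The two cells of cage i must have sum 9, so R4C4 = 4.
Row 1 already has 2, which forces R1C5 = 4.
The 4 cells of cage b must have sum 13; hence R2C5 = 2.
Cage m needs two cells with product 24, which forces R3C3 = 4.
4 is placed in column 5, leaving R3C5 = 5.
4 is placed in row 4, which forces R4C3 = 6.
Column 5 now contains 2, leaving R4C5 = 3.
6 is placed in column 3; hence R2C3 = 3.
Cage e needs sum 11, so R2C4 = 6.
The 3 cells of cage e must have sum 11, leaving R3C4 = 2.
3 is placed in row 4, which forces R4C1 = 2.
Cage j's pair has difference 1; hence R5C1 = 3.
3 is placed in column 3, leaving R6C3 = 2.
2 is placed in column 4; hence R6C4 = 3.
Column 1 already has 3, leaving R1C1 = 6.
Cage f needs two cells with quotient 2, which forces R1C2 = 3.
Row 2 now contains 6, leaving R2C1 = 4.
Row 2 now contains 6, which forces R2C2 = 1.
Row 3 already has 2, so R3C2 = 6.
The two cells of cage d must have quotient 2, leaving R5C2 = 2.
Column 3 already has 2, so R5C3 = 1.

6 3 5 1 4 2 / 4 1 3 6 2 5 / 1 6 4 2 5 3 / 2 5 6 4 3 1 / 3 2 1 5 6 4 / 5 4 2 3 1 6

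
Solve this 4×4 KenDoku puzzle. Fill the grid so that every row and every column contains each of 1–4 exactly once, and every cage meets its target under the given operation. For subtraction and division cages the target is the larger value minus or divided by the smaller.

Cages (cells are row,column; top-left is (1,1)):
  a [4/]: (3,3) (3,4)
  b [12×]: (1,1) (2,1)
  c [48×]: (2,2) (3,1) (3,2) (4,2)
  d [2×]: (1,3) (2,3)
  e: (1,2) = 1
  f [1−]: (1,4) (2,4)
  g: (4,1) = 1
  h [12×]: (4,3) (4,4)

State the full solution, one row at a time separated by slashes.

E is a freebie, leaving (1,2) = 1.
Row 1 now contains 1, so (1,3) = 2.
Column 3 already has 2, so (2,3) = 1.
Column 3 already has 1, which forces (3,3) = 4.
Row 3 now contains 4, so (3,4) = 1.
Cage g is given; hence (4,1) = 1.
Column 3 already has 4, which forces (4,3) = 3.
3 is placed in row 4, leaving (4,4) = 4.
Column 4 now contains 4, leaving (1,4) = 3.
Cage c has product 48, which forces (2,2) = 4.
The two cells of cage f must have difference 1, which forces (2,4) = 2.
Row 3 now contains 4; hence (3,1) = 2.
Row 3 now contains 4, which forces (3,2) = 3.
4 is placed in row 4, which forces (4,2) = 2.
Row 1 already has 3, which forces (1,1) = 4.
4 is placed in row 2; hence (2,1) = 3.

4 1 2 3 / 3 4 1 2 / 2 3 4 1 / 1 2 3 4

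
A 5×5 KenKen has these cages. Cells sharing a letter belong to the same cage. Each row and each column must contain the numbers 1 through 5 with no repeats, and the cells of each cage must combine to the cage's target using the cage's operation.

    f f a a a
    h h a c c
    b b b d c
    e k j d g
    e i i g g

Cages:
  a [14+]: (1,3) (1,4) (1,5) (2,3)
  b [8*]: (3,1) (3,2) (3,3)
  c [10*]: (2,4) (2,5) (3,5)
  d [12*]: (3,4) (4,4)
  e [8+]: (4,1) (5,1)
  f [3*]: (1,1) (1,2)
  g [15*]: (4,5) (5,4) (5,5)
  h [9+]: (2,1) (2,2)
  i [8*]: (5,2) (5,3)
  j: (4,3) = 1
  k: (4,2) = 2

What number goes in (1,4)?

2

Cage k is given; hence (4,2) = 2.
J is a freebie, leaving (4,3) = 1.
Column 2 now contains 2, so (5,2) = 4.
Row 5 now contains 4; hence (5,3) = 2.
Cage h needs two cells with sum 9, so (2,1) = 4.
4 is placed in column 2, leaving (2,2) = 5.
Row 2 now contains 5, which forces (2,3) = 3.
Cage b needs product 8; hence (3,1) = 2.
4 is placed in column 2, so (3,2) = 1.
Column 3 already has 2, so (3,3) = 4.
Row 3 now contains 4, leaving (3,4) = 3.
Row 3 already has 1, so (3,5) = 5.
3 is placed in column 4, which forces (4,4) = 4.
5 is placed in column 5, leaving (4,5) = 3.
Column 5 already has 3; hence (5,5) = 1.
The two cells of cage f must have product 3; hence (1,1) = 1.
1 is placed in column 2, leaving (1,2) = 3.
4 is placed in column 3, so (1,3) = 5.
The 4 cells of cage a must have sum 14, so (1,4) = 2.
Cage a has sum 14; hence (1,5) = 4.
Cage c has product 10; hence (2,4) = 1.
Column 5 already has 1, leaving (2,5) = 2.
Row 4 already has 3, leaving (4,1) = 5.
Cage e needs two cells with sum 8; hence (5,1) = 3.
1 is placed in row 5, which forces (5,4) = 5.
Filled in: 1 3 5 2 4 / 4 5 3 1 2 / 2 1 4 3 5 / 5 2 1 4 3 / 3 4 2 5 1.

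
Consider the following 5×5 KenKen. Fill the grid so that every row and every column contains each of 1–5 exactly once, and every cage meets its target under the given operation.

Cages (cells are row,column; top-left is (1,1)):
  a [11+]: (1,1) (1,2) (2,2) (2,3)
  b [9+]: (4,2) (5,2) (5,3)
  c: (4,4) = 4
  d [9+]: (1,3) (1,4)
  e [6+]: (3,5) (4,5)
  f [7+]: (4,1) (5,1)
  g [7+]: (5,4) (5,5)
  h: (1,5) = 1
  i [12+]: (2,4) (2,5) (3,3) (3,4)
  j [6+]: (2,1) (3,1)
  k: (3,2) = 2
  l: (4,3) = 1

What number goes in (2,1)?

5

H is a freebie, which forces (1,5) = 1.
Cage k is a single given cell, which forces (3,2) = 2.
L is a freebie, which forces (4,3) = 1.
Cage c is a single given cell; hence (4,4) = 4.
Cage d's pair has sum 9, which forces (1,3) = 4.
4 is placed in column 4; hence (1,4) = 5.
Cage e's pair has sum 6, so (3,5) = 4.
Cage e needs two cells with sum 6, so (4,5) = 2.
Column 5 already has 2, leaving (5,5) = 5.
The 4 cells of cage a must have sum 11, which forces (1,1) = 2.
5 is placed in row 1, leaving (1,2) = 3.
The 4 cells of cage i must have sum 12, so (2,4) = 1.
Column 5 now contains 5, leaving (2,5) = 3.
Cage i needs sum 12, leaving (3,3) = 5.
Cage i has sum 12, leaving (3,4) = 3.
3 is placed in column 2, so (4,2) = 5.
Column 1 already has 2, which forces (5,1) = 4.
4 is placed in row 5, which forces (5,2) = 1.
The two cells of cage g must have sum 7; hence (5,4) = 2.
1 is placed in row 2, which forces (2,1) = 5.
1 is placed in row 2, so (2,2) = 4.
Column 3 now contains 5, which forces (2,3) = 2.
Row 3 already has 5; hence (3,1) = 1.
Row 4 now contains 5, leaving (4,1) = 3.
Row 5 now contains 2; hence (5,3) = 3.
The full grid is 2 3 4 5 1 / 5 4 2 1 3 / 1 2 5 3 4 / 3 5 1 4 2 / 4 1 3 2 5.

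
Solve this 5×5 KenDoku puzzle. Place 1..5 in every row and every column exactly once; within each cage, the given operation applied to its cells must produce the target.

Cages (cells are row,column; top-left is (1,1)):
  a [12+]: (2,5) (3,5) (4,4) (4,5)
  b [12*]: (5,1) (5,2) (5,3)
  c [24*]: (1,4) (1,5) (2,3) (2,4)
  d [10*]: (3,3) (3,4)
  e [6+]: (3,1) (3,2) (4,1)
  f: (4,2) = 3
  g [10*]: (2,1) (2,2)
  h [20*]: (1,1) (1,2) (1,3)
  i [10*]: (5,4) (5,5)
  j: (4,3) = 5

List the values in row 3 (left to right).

F is a freebie, leaving (4,2) = 3.
J is a freebie, leaving (4,3) = 5.
Column 3 already has 5, leaving (3,3) = 2.
The two cells of cage d must have product 10, leaving (3,4) = 5.
5 is placed in column 4; hence (5,4) = 2.
Row 5 already has 2, leaving (5,5) = 5.
Cage c needs product 24, leaving (1,5) = 2.
2 is placed in row 3, leaving (3,2) = 1.
Cage a has sum 12, leaving (4,4) = 4.
Cage a has sum 12; hence (4,5) = 1.
Column 2 now contains 1, leaving (5,2) = 4.
4 is placed in column 2; hence (1,2) = 5.
5 is placed in column 2; hence (2,2) = 2.
Cage c has product 24, leaving (2,3) = 4.
Row 2 now contains 4, leaving (2,5) = 3.
Cage e needs sum 6, leaving (3,1) = 3.
3 is placed in column 5, leaving (3,5) = 4.
1 is placed in row 4, so (4,1) = 2.
3 is placed in column 1, so (5,1) = 1.
1 is placed in row 5, so (5,3) = 3.
Column 1 now contains 1, which forces (1,1) = 4.
4 is placed in column 3, which forces (1,3) = 1.
The 4 cells of cage c must have product 24; hence (1,4) = 3.
2 is placed in row 2, leaving (2,1) = 5.
Row 2 already has 3, so (2,4) = 1.
Filled in: 4 5 1 3 2 / 5 2 4 1 3 / 3 1 2 5 4 / 2 3 5 4 1 / 1 4 3 2 5.

3 1 2 5 4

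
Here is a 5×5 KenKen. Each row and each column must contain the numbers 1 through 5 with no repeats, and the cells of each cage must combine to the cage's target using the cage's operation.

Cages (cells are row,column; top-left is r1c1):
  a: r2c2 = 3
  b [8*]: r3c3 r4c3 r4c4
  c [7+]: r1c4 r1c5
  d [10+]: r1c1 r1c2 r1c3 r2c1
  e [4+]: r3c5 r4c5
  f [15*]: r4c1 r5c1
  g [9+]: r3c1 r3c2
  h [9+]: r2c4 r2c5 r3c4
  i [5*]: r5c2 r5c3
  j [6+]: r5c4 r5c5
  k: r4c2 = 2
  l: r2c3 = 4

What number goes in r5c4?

2

Cage a is a single given cell, which forces r2c2 = 3.
L is a freebie, which forces r2c3 = 4.
Cage k is a single given cell, so r4c2 = 2.
Row 4 already has 2; hence r4c3 = 1.
1 is placed in row 4, leaving r4c4 = 4.
1 is placed in row 4, so r4c5 = 3.
Column 3 already has 1, which forces r5c3 = 5.
Column 3 already has 1, so r3c3 = 2.
Row 3 already has 2; hence r3c4 = 3.
3 is placed in column 5, which forces r3c5 = 1.
Row 4 now contains 3, which forces r4c1 = 5.
Row 5 already has 5, which forces r5c1 = 3.
Row 5 already has 5, leaving r5c2 = 1.
The two cells of cage j must have sum 6, leaving r5c4 = 2.
The two cells of cage j must have sum 6; hence r5c5 = 4.
Cage d needs sum 10, which forces r1c2 = 4.
Column 3 now contains 2, leaving r1c3 = 3.
2 is placed in column 4, so r1c4 = 5.
The two cells of cage c must have sum 7, which forces r1c5 = 2.
Cage h needs sum 9, leaving r2c4 = 1.
Cage h needs sum 9, so r2c5 = 5.
5 is placed in column 1, which forces r3c1 = 4.
Cage g needs two cells with sum 9, leaving r3c2 = 5.
Row 1 already has 2, which forces r1c1 = 1.
Row 2 already has 1, leaving r2c1 = 2.
Completed grid: 1 4 3 5 2 / 2 3 4 1 5 / 4 5 2 3 1 / 5 2 1 4 3 / 3 1 5 2 4.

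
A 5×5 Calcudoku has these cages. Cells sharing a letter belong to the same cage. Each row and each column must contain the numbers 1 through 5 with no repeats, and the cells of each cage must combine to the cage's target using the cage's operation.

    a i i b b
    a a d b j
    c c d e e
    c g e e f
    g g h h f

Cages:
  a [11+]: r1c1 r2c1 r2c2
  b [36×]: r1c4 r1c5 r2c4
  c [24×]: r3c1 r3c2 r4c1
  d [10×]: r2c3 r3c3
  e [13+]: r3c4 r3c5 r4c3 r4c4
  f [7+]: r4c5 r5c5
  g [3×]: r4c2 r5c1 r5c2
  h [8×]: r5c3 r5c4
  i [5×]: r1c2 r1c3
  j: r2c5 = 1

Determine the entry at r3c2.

Cage b needs product 36; hence r1c4 = 4.
The 3 cells of cage b must have product 36, leaving r1c5 = 3.
Cage b has product 36; hence r2c4 = 3.
J is a freebie; hence r2c5 = 1.
The 3 cells of cage g must have product 3, leaving r4c2 = 1.
The 3 cells of cage g must have product 3, which forces r5c1 = 1.
The 3 cells of cage g must have product 3, so r5c2 = 3.
4 is placed in column 4, so r5c4 = 2.
Column 2 now contains 1, which forces r1c2 = 5.
Cage i's pair has product 5, so r1c3 = 1.
Cage e needs sum 13, which forces r3c4 = 1.
2 is placed in column 4, which forces r4c4 = 5.
Cage f's pair has sum 7; hence r4c5 = 2.
Row 5 now contains 2, which forces r5c3 = 4.
Cage f needs two cells with sum 7; hence r5c5 = 5.
5 is placed in row 1, leaving r1c1 = 2.
The 3 cells of cage a must have sum 11, so r2c1 = 5.
Cage a needs sum 11, leaving r2c2 = 4.
5 is placed in row 2, so r2c3 = 2.
4 is placed in column 2; hence r3c2 = 2.
2 is placed in column 3, which forces r3c3 = 5.
Column 5 already has 5, leaving r3c5 = 4.
Row 4 already has 2; hence r4c3 = 3.
Row 3 now contains 4; hence r3c1 = 3.
Row 4 already has 3, which forces r4c1 = 4.
The full grid is 2 5 1 4 3 / 5 4 2 3 1 / 3 2 5 1 4 / 4 1 3 5 2 / 1 3 4 2 5.

2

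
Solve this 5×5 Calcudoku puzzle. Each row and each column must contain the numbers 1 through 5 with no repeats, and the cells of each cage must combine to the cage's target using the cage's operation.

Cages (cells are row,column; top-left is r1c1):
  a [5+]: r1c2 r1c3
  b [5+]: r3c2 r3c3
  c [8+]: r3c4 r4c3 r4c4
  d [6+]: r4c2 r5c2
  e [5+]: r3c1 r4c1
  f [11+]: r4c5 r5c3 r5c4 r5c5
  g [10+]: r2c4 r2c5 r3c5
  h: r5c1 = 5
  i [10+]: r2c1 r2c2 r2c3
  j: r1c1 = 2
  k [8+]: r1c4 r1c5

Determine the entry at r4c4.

3

J is a freebie, leaving r1c1 = 2.
Cage h is a single given cell, so r5c1 = 5.
In column 1, 3 can only go at r2c1, so r2c1 = 3.
In column 2, 3 can only go at r3c2, so r3c2 = 3.
Cage b's pair has sum 5, so r3c3 = 2.
Cage i has sum 10, which forces r2c2 = 2.
Column 3 now contains 2; hence r2c3 = 5.
Cage g needs sum 10; hence r3c5 = 5.
Cage d's pair has sum 6, which forces r4c2 = 5.
Cage d needs two cells with sum 6; hence r5c2 = 1.
Column 2 already has 1, which forces r1c2 = 4.
Cage a's pair has sum 5, so r1c3 = 1.
Cage k's pair has sum 8, which forces r1c4 = 5.
Column 5 now contains 5, which forces r1c5 = 3.
Cage f has sum 11, which forces r4c5 = 2.
Cage f has sum 11, which forces r5c4 = 2.
3 is placed in column 5, which forces r5c5 = 4.
The 3 cells of cage g must have sum 10, which forces r2c4 = 4.
4 is placed in column 5; hence r2c5 = 1.
Column 4 now contains 4, so r3c4 = 1.
Column 4 now contains 1; hence r4c4 = 3.
4 is placed in row 5, leaving r5c3 = 3.
Row 3 already has 1; hence r3c1 = 4.
Cage e's pair has sum 5, which forces r4c1 = 1.
Row 4 now contains 3, so r4c3 = 4.
Completed grid: 2 4 1 5 3 / 3 2 5 4 1 / 4 3 2 1 5 / 1 5 4 3 2 / 5 1 3 2 4.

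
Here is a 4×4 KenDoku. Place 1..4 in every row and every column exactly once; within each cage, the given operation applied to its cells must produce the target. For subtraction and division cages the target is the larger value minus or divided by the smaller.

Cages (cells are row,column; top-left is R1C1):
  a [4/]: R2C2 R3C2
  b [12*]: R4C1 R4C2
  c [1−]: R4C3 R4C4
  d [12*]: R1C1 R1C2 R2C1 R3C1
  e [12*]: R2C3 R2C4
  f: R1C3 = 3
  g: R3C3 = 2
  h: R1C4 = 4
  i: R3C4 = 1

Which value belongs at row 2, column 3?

4

Cage f is a single given cell; hence R1C3 = 3.
Cage h is a single given cell; hence R1C4 = 4.
3 is placed in column 3, so R2C3 = 4.
4 is placed in column 4, which forces R2C4 = 3.
G is a freebie, leaving R3C3 = 2.
Cage i is a single given cell, so R3C4 = 1.
Column 3 now contains 2; hence R4C3 = 1.
Column 4 now contains 1, which forces R4C4 = 2.
4 is placed in row 1, so R1C1 = 1.
The 4 cells of cage d must have product 12, leaving R1C2 = 2.
The 4 cells of cage d must have product 12, leaving R2C1 = 2.
Row 2 already has 4, so R2C2 = 1.
Cage d has product 12; hence R3C1 = 3.
Row 3 now contains 1, so R3C2 = 4.
Column 1 now contains 3, so R4C1 = 4.
4 is placed in column 2, so R4C2 = 3.
The full grid is 1 2 3 4 / 2 1 4 3 / 3 4 2 1 / 4 3 1 2.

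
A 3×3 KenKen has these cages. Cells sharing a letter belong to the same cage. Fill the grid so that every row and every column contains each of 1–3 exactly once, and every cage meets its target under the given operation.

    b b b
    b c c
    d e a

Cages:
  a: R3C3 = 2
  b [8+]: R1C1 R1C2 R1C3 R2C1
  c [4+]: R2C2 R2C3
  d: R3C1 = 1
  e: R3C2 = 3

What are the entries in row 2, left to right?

2 1 3

The 4 cells of cage b must have sum 8, which forces R2C1 = 2.
Cage d is given, so R3C1 = 1.
Cage e is a single given cell, leaving R3C2 = 3.
A is a freebie, which forces R3C3 = 2.
1 is placed in column 1, which forces R1C1 = 3.
Cage b has sum 8; hence R1C2 = 2.
The 4 cells of cage b must have sum 8, so R1C3 = 1.
Column 2 already has 3, so R2C2 = 1.
The two cells of cage c must have sum 4, leaving R2C3 = 3.
Filled in: 3 2 1 / 2 1 3 / 1 3 2.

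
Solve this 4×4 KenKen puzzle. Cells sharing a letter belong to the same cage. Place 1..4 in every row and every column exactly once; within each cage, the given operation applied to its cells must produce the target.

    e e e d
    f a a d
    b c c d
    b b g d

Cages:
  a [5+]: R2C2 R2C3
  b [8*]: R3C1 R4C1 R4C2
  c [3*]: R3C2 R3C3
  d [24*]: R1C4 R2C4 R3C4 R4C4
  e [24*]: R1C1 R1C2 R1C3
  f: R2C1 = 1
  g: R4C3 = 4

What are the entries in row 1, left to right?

3 4 2 1

Cage f is a single given cell; hence R2C1 = 1.
Cage g is a single given cell, leaving R4C3 = 4.
Cage b has product 8, leaving R3C1 = 4.
Row 4 now contains 4, leaving R4C1 = 2.
Cage b needs product 8, so R4C2 = 1.
1 is placed in row 4, so R4C4 = 3.
Column 1 now contains 2, so R1C1 = 3.
The 3 cells of cage e must have product 24, leaving R1C2 = 4.
Cage e needs product 24, so R1C3 = 2.
2 is placed in row 1, leaving R1C4 = 1.
Column 3 now contains 2, which forces R2C3 = 3.
Column 2 already has 1, which forces R3C2 = 3.
Cage c needs two cells with product 3, leaving R3C3 = 1.
1 is placed in column 4, so R3C4 = 2.
3 is placed in row 2; hence R2C2 = 2.
2 is placed in column 4, leaving R2C4 = 4.
Completed grid: 3 4 2 1 / 1 2 3 4 / 4 3 1 2 / 2 1 4 3.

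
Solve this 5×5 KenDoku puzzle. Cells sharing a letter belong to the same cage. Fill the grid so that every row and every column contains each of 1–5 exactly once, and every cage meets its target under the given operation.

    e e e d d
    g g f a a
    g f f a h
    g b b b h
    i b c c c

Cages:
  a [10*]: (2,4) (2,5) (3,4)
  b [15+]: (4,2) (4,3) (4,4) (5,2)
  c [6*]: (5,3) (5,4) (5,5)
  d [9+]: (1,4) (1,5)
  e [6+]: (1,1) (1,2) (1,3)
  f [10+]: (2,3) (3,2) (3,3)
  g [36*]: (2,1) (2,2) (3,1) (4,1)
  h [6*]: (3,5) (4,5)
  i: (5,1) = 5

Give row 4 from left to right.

Cage g has product 36; hence (2,2) = 3.
I is a freebie, so (5,1) = 5.
Row 5 now contains 5, so (5,2) = 4.
In row 4, 1 can only go at (4,1), so (4,1) = 1.
1 is placed in column 1, so (2,1) = 4.
Cage g has product 36; hence (3,1) = 3.
Row 3 now contains 3; hence (3,5) = 2.
Column 5 already has 2; hence (4,5) = 3.
Column 5 already has 3, leaving (5,5) = 1.
3 is placed in column 1, which forces (1,1) = 2.
The 3 cells of cage e must have sum 6, so (1,2) = 1.
Cage e has sum 6; hence (1,3) = 3.
Cage a has product 10, which forces (2,4) = 2.
1 is placed in column 5, which forces (2,5) = 5.
Column 2 already has 1; hence (3,2) = 5.
Cage f has sum 10, which forces (3,3) = 4.
The 3 cells of cage a must have product 10, which forces (3,4) = 1.
5 is placed in column 2, so (4,2) = 2.
Row 4 already has 2, leaving (4,3) = 5.
Row 4 now contains 5, leaving (4,4) = 4.
3 is placed in column 3; hence (5,3) = 2.
Column 4 now contains 2; hence (5,4) = 3.
4 is placed in column 4, so (1,4) = 5.
Column 5 already has 5; hence (1,5) = 4.
5 is placed in row 2; hence (2,3) = 1.
Completed grid: 2 1 3 5 4 / 4 3 1 2 5 / 3 5 4 1 2 / 1 2 5 4 3 / 5 4 2 3 1.

1 2 5 4 3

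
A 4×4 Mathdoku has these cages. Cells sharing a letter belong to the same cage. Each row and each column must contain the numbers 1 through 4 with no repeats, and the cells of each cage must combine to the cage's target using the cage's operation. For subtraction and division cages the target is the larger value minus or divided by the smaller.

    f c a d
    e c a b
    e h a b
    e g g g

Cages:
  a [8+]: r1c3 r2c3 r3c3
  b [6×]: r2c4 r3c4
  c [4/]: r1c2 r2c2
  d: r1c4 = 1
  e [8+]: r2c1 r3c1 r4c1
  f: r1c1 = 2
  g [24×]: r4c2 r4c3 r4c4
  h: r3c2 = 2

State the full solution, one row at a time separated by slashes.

Cage f is a single given cell; hence r1c1 = 2.
Cage d is given, leaving r1c4 = 1.
Cage h is given; hence r3c2 = 2.
Row 3 already has 2; hence r3c4 = 3.
1 is placed in row 1, leaving r1c2 = 4.
4 is placed in row 1; hence r1c3 = 3.
The two cells of cage c must have quotient 4, leaving r2c2 = 1.
Row 2 now contains 1, so r2c3 = 4.
Column 4 now contains 3, which forces r2c4 = 2.
Column 3 now contains 4, so r3c3 = 1.
Column 2 already has 4, so r4c2 = 3.
Column 3 now contains 4, which forces r4c3 = 2.
Column 4 already has 2, which forces r4c4 = 4.
Row 2 already has 4, so r2c1 = 3.
Row 3 now contains 1, so r3c1 = 4.
Row 4 already has 4, so r4c1 = 1.

2 4 3 1 / 3 1 4 2 / 4 2 1 3 / 1 3 2 4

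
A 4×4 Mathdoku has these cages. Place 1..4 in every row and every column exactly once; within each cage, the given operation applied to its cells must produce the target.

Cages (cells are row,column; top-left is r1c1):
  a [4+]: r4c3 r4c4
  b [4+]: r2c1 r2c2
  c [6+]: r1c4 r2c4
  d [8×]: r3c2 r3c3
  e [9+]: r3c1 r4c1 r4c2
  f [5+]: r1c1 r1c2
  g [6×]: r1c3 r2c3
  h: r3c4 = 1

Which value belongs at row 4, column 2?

4

H is a freebie; hence r3c4 = 1.
Column 4 already has 1; hence r4c4 = 3.
Row 4 now contains 3, leaving r4c3 = 1.
Cage e has sum 9; hence r3c1 = 3.
Column 1 already has 3, so r2c1 = 1.
Cage b needs two cells with sum 4, which forces r2c2 = 3.
Row 2 already has 3, so r2c3 = 2.
2 is placed in row 2, leaving r2c4 = 4.
2 is placed in column 3, which forces r3c3 = 4.
Cage f's pair has sum 5; hence r1c1 = 4.
Cage f needs two cells with sum 5, leaving r1c2 = 1.
2 is placed in column 3, leaving r1c3 = 3.
4 is placed in column 4, which forces r1c4 = 2.
4 is placed in row 3; hence r3c2 = 2.
Column 1 now contains 4, which forces r4c1 = 2.
Column 2 already has 2, so r4c2 = 4.
Filled in: 4 1 3 2 / 1 3 2 4 / 3 2 4 1 / 2 4 1 3.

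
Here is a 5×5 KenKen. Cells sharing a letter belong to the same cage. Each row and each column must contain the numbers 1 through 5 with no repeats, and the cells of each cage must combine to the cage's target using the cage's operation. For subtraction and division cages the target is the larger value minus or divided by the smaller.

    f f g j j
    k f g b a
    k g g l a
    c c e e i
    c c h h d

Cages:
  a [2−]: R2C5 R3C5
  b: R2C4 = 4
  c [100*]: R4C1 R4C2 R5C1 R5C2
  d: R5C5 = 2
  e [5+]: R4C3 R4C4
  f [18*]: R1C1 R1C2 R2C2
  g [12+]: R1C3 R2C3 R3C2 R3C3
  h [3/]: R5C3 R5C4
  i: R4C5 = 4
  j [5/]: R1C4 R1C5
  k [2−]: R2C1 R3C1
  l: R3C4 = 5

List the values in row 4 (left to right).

1 5 3 2 4

The 3 cells of cage f must have product 18, leaving R1C1 = 3.
Cage f needs product 18; hence R1C2 = 2.
Cage f has product 18, so R2C2 = 3.
B is a freebie, leaving R2C4 = 4.
Cage l is given, so R3C4 = 5.
Cage i is given, so R4C5 = 4.
D is a freebie, so R5C5 = 2.
5 is placed in column 4, so R1C4 = 1.
The two cells of cage j must have quotient 5, which forces R1C5 = 5.
Cage k's pair has difference 2, leaving R2C1 = 2.
Column 5 already has 5, so R2C5 = 1.
Cage k needs two cells with difference 2, leaving R3C1 = 4.
Row 3 already has 4; hence R3C2 = 1.
Cage a's pair has difference 2, which forces R3C5 = 3.
1 is placed in column 2; hence R4C2 = 5.
4 is placed in column 1, which forces R5C1 = 5.
Column 2 already has 5, leaving R5C2 = 4.
Column 4 already has 1, leaving R5C4 = 3.
Row 1 already has 5, so R1C3 = 4.
1 is placed in row 2, leaving R2C3 = 5.
3 is placed in row 3, which forces R3C3 = 2.
5 is placed in row 4, which forces R4C1 = 1.
The two cells of cage e must have sum 5, which forces R4C3 = 3.
Column 4 already has 3, leaving R4C4 = 2.
Row 5 now contains 3, so R5C3 = 1.
Filled in: 3 2 4 1 5 / 2 3 5 4 1 / 4 1 2 5 3 / 1 5 3 2 4 / 5 4 1 3 2.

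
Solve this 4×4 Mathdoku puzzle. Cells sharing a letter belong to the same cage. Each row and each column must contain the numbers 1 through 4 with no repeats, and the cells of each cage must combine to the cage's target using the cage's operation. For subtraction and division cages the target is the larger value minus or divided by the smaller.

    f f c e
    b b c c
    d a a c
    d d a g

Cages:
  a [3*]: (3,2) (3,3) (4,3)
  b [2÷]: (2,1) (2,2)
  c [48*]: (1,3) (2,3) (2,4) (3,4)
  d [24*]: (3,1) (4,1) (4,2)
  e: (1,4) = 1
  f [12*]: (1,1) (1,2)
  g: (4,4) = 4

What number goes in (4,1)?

Cage e is given, which forces (1,4) = 1.
Cage a has product 3, leaving (3,2) = 1.
The 3 cells of cage a must have product 3; hence (3,3) = 3.
The 3 cells of cage a must have product 3, so (4,3) = 1.
G is a freebie, leaving (4,4) = 4.
The 4 cells of cage c must have product 48, so (2,4) = 3.
The 3 cells of cage d must have product 24, so (3,1) = 4.
4 is placed in column 4, so (3,4) = 2.
Column 1 now contains 4, so (1,1) = 3.
Cage f's pair has product 12, leaving (1,2) = 4.
Row 1 now contains 4, leaving (1,3) = 2.
Column 2 now contains 4, so (2,2) = 2.
Column 3 now contains 2, so (2,3) = 4.
Column 1 now contains 3, so (4,1) = 2.
Column 2 already has 2, so (4,2) = 3.
Row 2 already has 2; hence (2,1) = 1.
Completed grid: 3 4 2 1 / 1 2 4 3 / 4 1 3 2 / 2 3 1 4.

2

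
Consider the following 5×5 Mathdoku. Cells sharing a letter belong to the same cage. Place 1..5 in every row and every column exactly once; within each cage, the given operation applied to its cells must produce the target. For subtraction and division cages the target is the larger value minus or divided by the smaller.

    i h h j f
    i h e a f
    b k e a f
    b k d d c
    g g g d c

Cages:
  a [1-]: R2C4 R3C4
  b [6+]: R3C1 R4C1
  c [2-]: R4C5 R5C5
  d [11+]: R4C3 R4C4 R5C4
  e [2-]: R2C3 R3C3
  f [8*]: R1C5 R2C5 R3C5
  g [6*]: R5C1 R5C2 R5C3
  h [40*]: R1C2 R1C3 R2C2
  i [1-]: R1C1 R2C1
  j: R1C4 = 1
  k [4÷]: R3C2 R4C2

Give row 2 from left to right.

4 2 5 3 1

Cage j is a single given cell, which forces R1C4 = 1.
The only place for 3 in row 1 is R1C1.
In column 2, 3 can only go at R5C2, so R5C2 = 3.
Column 5 needs a 3, and only R4C5 is open for it.
In row 5, 4 can only go at R5C4, so R5C4 = 4.
The only place for 5 in row 5 is R5C5.
In column 4, 5 can only go at R4C4, so R4C4 = 5.
Row 4 now contains 5, which forces R4C3 = 2.
2 is placed in column 3, so R5C3 = 1.
Row 5 now contains 1, which forces R5C1 = 2.
2 is placed in column 1, leaving R2C1 = 4.
2 is placed in column 1; hence R3C1 = 5.
Row 3 now contains 5, leaving R3C3 = 3.
Row 3 now contains 3; hence R3C4 = 2.
Cage b's pair has sum 6; hence R4C1 = 1.
Row 4 already has 1, leaving R4C2 = 4.
The 3 cells of cage h must have product 40; hence R1C3 = 4.
Row 1 already has 4; hence R1C5 = 2.
3 is placed in column 3, so R2C3 = 5.
Column 4 already has 2, so R2C4 = 3.
2 is placed in column 5, so R2C5 = 1.
4 is placed in column 2; hence R3C2 = 1.
1 is placed in column 5, leaving R3C5 = 4.
Row 1 now contains 2, which forces R1C2 = 5.
Row 2 now contains 5, so R2C2 = 2.
The full grid is 3 5 4 1 2 / 4 2 5 3 1 / 5 1 3 2 4 / 1 4 2 5 3 / 2 3 1 4 5.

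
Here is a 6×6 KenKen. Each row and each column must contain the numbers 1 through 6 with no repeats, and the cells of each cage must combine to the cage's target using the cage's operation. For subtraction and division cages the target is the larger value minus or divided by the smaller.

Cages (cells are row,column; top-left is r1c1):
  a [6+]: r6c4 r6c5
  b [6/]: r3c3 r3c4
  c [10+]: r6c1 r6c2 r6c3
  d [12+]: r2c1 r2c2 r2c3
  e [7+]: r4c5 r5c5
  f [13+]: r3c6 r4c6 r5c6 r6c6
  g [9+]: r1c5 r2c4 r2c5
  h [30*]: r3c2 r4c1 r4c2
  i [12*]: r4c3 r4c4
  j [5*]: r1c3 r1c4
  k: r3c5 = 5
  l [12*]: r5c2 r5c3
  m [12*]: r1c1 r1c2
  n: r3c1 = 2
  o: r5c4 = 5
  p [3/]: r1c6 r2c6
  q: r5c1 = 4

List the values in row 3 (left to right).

Cage n is given, so r3c1 = 2.
Cage k is a single given cell; hence r3c5 = 5.
Cage q is given; hence r5c1 = 4.
Cage o is given; hence r5c4 = 5.
Cage j's pair has product 5, which forces r1c3 = 5.
Column 4 already has 5, so r1c4 = 1.
1 is placed in column 4, which forces r3c4 = 6.
Row 3 already has 6, which forces r3c3 = 1.
1 is placed in row 3; hence r3c2 = 3.
3 is placed in row 3; hence r3c6 = 4.
Cage h has product 30, leaving r4c1 = 5.
Cage h needs product 30, which forces r4c2 = 2.
Column 2 already has 2; hence r5c2 = 6.
Row 5 now contains 6; hence r5c3 = 2.
Cage m's pair has product 12, which forces r1c1 = 3.
Column 2 already has 2, which forces r1c2 = 4.
3 is placed in column 1; hence r2c1 = 1.
Cage d needs sum 12, which forces r2c2 = 5.
Column 1 already has 1, so r6c1 = 6.
5 is placed in column 2, which forces r6c2 = 1.
Cage g needs sum 9, which forces r1c5 = 2.
Row 1 already has 2; hence r1c6 = 6.
The 3 cells of cage d must have sum 12, so r2c3 = 6.
Column 6 now contains 6, which forces r2c6 = 2.
Cage c has sum 10, which forces r6c3 = 3.
2 is placed in column 5, which forces r6c5 = 4.
2 is placed in column 6, so r6c6 = 5.
The 3 cells of cage g must have sum 9, so r2c4 = 4.
Column 5 now contains 4; hence r2c5 = 3.
Column 3 already has 3, which forces r4c3 = 4.
Cage i needs two cells with product 12, so r4c4 = 3.
Column 5 now contains 4; hence r4c5 = 6.
Row 4 now contains 3, leaving r4c6 = 1.
The two cells of cage e must have sum 7, which forces r5c5 = 1.
Column 6 already has 1, which forces r5c6 = 3.
Row 6 already has 4, so r6c4 = 2.
The full grid is 3 4 5 1 2 6 / 1 5 6 4 3 2 / 2 3 1 6 5 4 / 5 2 4 3 6 1 / 4 6 2 5 1 3 / 6 1 3 2 4 5.

2 3 1 6 5 4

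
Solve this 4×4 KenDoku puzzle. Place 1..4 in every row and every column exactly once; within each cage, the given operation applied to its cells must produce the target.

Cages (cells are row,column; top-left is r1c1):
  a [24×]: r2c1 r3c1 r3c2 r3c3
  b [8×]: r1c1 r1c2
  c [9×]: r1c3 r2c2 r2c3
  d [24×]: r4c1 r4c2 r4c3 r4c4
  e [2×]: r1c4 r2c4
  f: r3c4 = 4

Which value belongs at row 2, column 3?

Cage c needs product 9; hence r1c3 = 3.
The 3 cells of cage c must have product 9; hence r2c2 = 3.
The 3 cells of cage c must have product 9, leaving r2c3 = 1.
1 is placed in row 2, so r2c4 = 2.
F is a freebie, which forces r3c4 = 4.
Column 4 already has 2; hence r1c4 = 1.
Row 2 now contains 2, so r2c1 = 4.
Cage a needs product 24, so r3c1 = 3.
Cage a needs product 24, which forces r3c2 = 1.
Row 3 now contains 4, which forces r3c3 = 2.
Column 3 now contains 2, which forces r4c3 = 4.
1 is placed in column 4, leaving r4c4 = 3.
Column 1 now contains 4, which forces r1c1 = 2.
Cage b needs two cells with product 8; hence r1c2 = 4.
The 4 cells of cage d must have product 24; hence r4c1 = 1.
Row 4 already has 4, which forces r4c2 = 2.
Completed grid: 2 4 3 1 / 4 3 1 2 / 3 1 2 4 / 1 2 4 3.

1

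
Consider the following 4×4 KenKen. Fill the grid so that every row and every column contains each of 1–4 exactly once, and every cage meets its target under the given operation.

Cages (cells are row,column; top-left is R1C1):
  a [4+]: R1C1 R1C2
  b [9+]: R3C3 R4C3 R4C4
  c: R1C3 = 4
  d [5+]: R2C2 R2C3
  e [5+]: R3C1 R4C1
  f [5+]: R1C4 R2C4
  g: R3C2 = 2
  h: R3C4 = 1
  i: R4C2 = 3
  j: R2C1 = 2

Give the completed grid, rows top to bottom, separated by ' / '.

3 1 4 2 / 2 4 1 3 / 4 2 3 1 / 1 3 2 4

C is a freebie, which forces R1C3 = 4.
Cage j is a single given cell, leaving R2C1 = 2.
Cage g is a single given cell; hence R3C2 = 2.
Row 3 already has 2, so R3C3 = 3.
H is a freebie, so R3C4 = 1.
I is a freebie; hence R4C2 = 3.
Cage a needs two cells with sum 4, which forces R1C1 = 3.
Column 2 now contains 3, which forces R1C2 = 1.
The two cells of cage f must have sum 5, so R1C4 = 2.
Cage d needs two cells with sum 5, so R2C2 = 4.
Column 3 already has 3, so R2C3 = 1.
Cage f needs two cells with sum 5, so R2C4 = 3.
1 is placed in row 3, so R3C1 = 4.
Cage e needs two cells with sum 5, so R4C1 = 1.
Cage b has sum 9, so R4C3 = 2.
Cage b needs sum 9, so R4C4 = 4.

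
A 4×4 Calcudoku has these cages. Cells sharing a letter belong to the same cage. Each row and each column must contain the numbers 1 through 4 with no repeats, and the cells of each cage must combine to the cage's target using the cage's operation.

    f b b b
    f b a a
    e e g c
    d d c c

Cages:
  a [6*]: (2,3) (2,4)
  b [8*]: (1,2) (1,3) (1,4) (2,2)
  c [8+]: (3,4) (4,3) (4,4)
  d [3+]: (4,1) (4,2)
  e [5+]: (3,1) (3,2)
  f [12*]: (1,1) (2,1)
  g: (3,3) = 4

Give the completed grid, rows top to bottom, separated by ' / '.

3 4 1 2 / 4 1 2 3 / 2 3 4 1 / 1 2 3 4

Cage b has product 8, leaving (2,2) = 1.
G is a freebie; hence (3,3) = 4.
1 is placed in column 2; hence (4,2) = 2.
Column 2 already has 2; hence (1,2) = 4.
Cage e needs two cells with sum 5, which forces (3,1) = 2.
Column 2 already has 2, leaving (3,2) = 3.
3 is placed in row 3; hence (3,4) = 1.
2 is placed in row 4, which forces (4,1) = 1.
Row 4 already has 1, so (4,3) = 3.
Cage c needs sum 8, which forces (4,4) = 4.
Row 1 now contains 4, leaving (1,1) = 3.
Cage b has product 8, leaving (1,3) = 1.
Column 4 already has 1, leaving (1,4) = 2.
Cage f needs two cells with product 12; hence (2,1) = 4.
Column 3 already has 3, so (2,3) = 2.
Cage a's pair has product 6, leaving (2,4) = 3.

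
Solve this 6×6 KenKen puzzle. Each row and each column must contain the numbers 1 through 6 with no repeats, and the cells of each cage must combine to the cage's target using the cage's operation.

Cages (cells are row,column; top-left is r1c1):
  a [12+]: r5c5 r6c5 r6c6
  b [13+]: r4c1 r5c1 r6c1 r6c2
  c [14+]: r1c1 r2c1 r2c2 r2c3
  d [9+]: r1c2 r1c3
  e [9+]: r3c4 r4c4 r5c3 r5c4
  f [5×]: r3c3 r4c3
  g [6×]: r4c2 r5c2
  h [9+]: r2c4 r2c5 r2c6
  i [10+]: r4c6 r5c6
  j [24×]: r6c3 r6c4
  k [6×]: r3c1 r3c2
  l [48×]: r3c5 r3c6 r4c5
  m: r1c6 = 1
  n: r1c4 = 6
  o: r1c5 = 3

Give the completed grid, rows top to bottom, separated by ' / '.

2 5 4 6 3 1 / 6 4 2 5 1 3 / 1 6 5 3 4 2 / 5 3 1 2 6 4 / 4 2 3 1 5 6 / 3 1 6 4 2 5

Cage n is a single given cell; hence r1c4 = 6.
Cage o is a single given cell, leaving r1c5 = 3.
M is a freebie; hence r1c6 = 1.
6 is placed in column 4; hence r6c4 = 4.
Row 6 already has 4, which forces r6c3 = 6.
In row 1, 2 can only go at r1c1, so r1c1 = 2.
In column 3, 2 can only go at r2c3, so r2c3 = 2.
The only place for 3 in column 3 is r5c3.
The only place for 5 in row 3 is r3c3.
Cage d's pair has sum 9, leaving r1c2 = 5.
Column 3 already has 5; hence r1c3 = 4.
Column 3 already has 5; hence r4c3 = 1.
Row 4 needs a 5, and only r4c1 is open for it.
Cage b needs sum 13, so r5c1 = 4.
4 is placed in row 5, which forces r5c6 = 6.
4 is placed in column 1, which forces r2c1 = 6.
The 4 cells of cage c must have sum 14, which forces r2c2 = 4.
Column 6 now contains 6, which forces r4c6 = 4.
Row 5 already has 6, which forces r5c5 = 5.
Cage a needs sum 12, leaving r6c5 = 2.
Cage a has sum 12, leaving r6c6 = 5.
Cage h has sum 9, so r2c4 = 5.
Column 5 already has 5, leaving r2c5 = 1.
Column 6 now contains 5, leaving r2c6 = 3.
Cage l needs product 48, leaving r3c5 = 4.
Column 6 now contains 4, so r3c6 = 2.
Column 5 now contains 2, so r4c5 = 6.
Cage k's pair has product 6, so r3c1 = 1.
2 is placed in row 3, which forces r3c2 = 6.
Row 3 now contains 1; hence r3c4 = 3.
Row 4 now contains 6; hence r4c2 = 3.
Column 4 already has 3; hence r4c4 = 2.
Cage g's pair has product 6, so r5c2 = 2.
Column 4 already has 2, so r5c4 = 1.
Column 1 now contains 1, so r6c1 = 3.
3 is placed in column 2; hence r6c2 = 1.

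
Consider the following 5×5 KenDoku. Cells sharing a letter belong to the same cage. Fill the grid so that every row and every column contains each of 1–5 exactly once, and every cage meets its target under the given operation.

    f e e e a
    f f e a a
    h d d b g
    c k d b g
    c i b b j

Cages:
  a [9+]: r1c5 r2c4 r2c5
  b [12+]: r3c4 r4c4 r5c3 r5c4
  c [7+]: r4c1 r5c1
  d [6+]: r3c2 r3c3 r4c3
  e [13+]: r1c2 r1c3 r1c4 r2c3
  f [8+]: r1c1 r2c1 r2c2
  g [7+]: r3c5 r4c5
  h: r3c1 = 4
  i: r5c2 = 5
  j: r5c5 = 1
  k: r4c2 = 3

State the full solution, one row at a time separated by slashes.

H is a freebie, which forces r3c1 = 4.
K is a freebie; hence r4c2 = 3.
I is a freebie, which forces r5c2 = 5.
Cage j is given; hence r5c5 = 1.
The 3 cells of cage d must have sum 6, which forces r3c3 = 3.
Cage c needs two cells with sum 7, so r4c1 = 5.
The two cells of cage c must have sum 7, which forces r5c1 = 2.
Row 5 now contains 2, which forces r5c3 = 4.
Row 5 now contains 4, so r5c4 = 3.
Cage f has sum 8, which forces r2c2 = 4.
The 4 cells of cage b must have sum 12, leaving r3c4 = 1.
Cage g needs two cells with sum 7; hence r3c5 = 5.
Cage b needs sum 12; hence r4c4 = 4.
Cage g needs two cells with sum 7, which forces r4c5 = 2.
The 4 cells of cage e must have sum 13, leaving r1c4 = 5.
The 3 cells of cage a must have sum 9, which forces r1c5 = 4.
Cage e needs sum 13; hence r2c3 = 5.
Column 4 now contains 1, so r2c4 = 2.
2 is placed in column 5, which forces r2c5 = 3.
Row 3 already has 1; hence r3c2 = 2.
Row 4 now contains 2, so r4c3 = 1.
Cage f needs sum 8, leaving r1c1 = 3.
2 is placed in column 2, so r1c2 = 1.
Column 3 already has 1, so r1c3 = 2.
3 is placed in row 2, so r2c1 = 1.

3 1 2 5 4 / 1 4 5 2 3 / 4 2 3 1 5 / 5 3 1 4 2 / 2 5 4 3 1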